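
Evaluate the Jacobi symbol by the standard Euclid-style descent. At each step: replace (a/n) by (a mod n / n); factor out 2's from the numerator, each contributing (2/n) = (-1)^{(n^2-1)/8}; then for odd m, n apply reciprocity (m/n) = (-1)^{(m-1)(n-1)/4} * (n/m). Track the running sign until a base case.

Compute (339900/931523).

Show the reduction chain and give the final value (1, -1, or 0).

1

339900 = 2^2·84975; (2/931523) = -1 since 931523 mod 8 = 3, so (339900/931523) = (-1)^2·(84975/931523); sign now +1
reciprocity: (84975/931523) = -1·(931523/84975) since 84975 mod 4 = 3, 931523 mod 4 = 3; sign now -1
(931523/84975) = (81773/84975)   [reduce mod 84975]
reciprocity: (81773/84975) = +1·(84975/81773) since 81773 mod 4 = 1, 84975 mod 4 = 3; sign now -1
(84975/81773) = (3202/81773)   [reduce mod 81773]
3202 = 2^1·1601; (2/81773) = -1 since 81773 mod 8 = 5, so (3202/81773) = (-1)^1·(1601/81773); sign now +1
reciprocity: (1601/81773) = +1·(81773/1601) since 1601 mod 4 = 1, 81773 mod 4 = 1; sign now +1
(81773/1601) = (122/1601)   [reduce mod 1601]
122 = 2^1·61; (2/1601) = +1 since 1601 mod 8 = 1, so (122/1601) = (+1)^1·(61/1601); sign now +1
reciprocity: (61/1601) = +1·(1601/61) since 61 mod 4 = 1, 1601 mod 4 = 1; sign now +1
(1601/61) = (15/61)   [reduce mod 61]
reciprocity: (15/61) = +1·(61/15) since 15 mod 4 = 3, 61 mod 4 = 1; sign now +1
(61/15) = (1/15)   [reduce mod 15]
(1/15) = 1; final value = sign = +1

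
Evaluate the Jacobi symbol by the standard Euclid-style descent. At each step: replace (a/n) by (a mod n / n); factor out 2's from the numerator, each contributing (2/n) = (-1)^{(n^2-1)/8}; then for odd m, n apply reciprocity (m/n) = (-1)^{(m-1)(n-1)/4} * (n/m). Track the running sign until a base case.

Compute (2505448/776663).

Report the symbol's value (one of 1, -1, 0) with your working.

(2505448/776663): 2505448 mod 776663 = 175459, so (2505448/776663) = (175459/776663)
flip (175459/776663) -> (776663/175459): both odd, 175459 mod 4 = 3, 776663 mod 4 = 3, so the flip contributes -1; sign now -1
(776663/175459): 776663 mod 175459 = 74827, so (776663/175459) = (74827/175459)
flip (74827/175459) -> (175459/74827): both odd, 74827 mod 4 = 3, 175459 mod 4 = 3, so the flip contributes -1; sign now +1
(175459/74827): 175459 mod 74827 = 25805, so (175459/74827) = (25805/74827)
flip (25805/74827) -> (74827/25805): both odd, 25805 mod 4 = 1, 74827 mod 4 = 3, so the flip contributes +1; sign now +1
(74827/25805): 74827 mod 25805 = 23217, so (74827/25805) = (23217/25805)
flip (23217/25805) -> (25805/23217): both odd, 23217 mod 4 = 1, 25805 mod 4 = 1, so the flip contributes +1; sign now +1
(25805/23217): 25805 mod 23217 = 2588, so (25805/23217) = (2588/23217)
factor out 2^2: 2588 = 2^2·647; with 23217 mod 8 = 1, (2/23217) = +1; sign now +1; continue with (647/23217)
flip (647/23217) -> (23217/647): both odd, 647 mod 4 = 3, 23217 mod 4 = 1, so the flip contributes +1; sign now +1
(23217/647): 23217 mod 647 = 572, so (23217/647) = (572/647)
factor out 2^2: 572 = 2^2·143; with 647 mod 8 = 7, (2/647) = +1; sign now +1; continue with (143/647)
flip (143/647) -> (647/143): both odd, 143 mod 4 = 3, 647 mod 4 = 3, so the flip contributes -1; sign now -1
(647/143): 647 mod 143 = 75, so (647/143) = (75/143)
flip (75/143) -> (143/75): both odd, 75 mod 4 = 3, 143 mod 4 = 3, so the flip contributes -1; sign now +1
(143/75): 143 mod 75 = 68, so (143/75) = (68/75)
factor out 2^2: 68 = 2^2·17; with 75 mod 8 = 3, (2/75) = -1; sign now +1; continue with (17/75)
flip (17/75) -> (75/17): both odd, 17 mod 4 = 1, 75 mod 4 = 3, so the flip contributes +1; sign now +1
(75/17): 75 mod 17 = 7, so (75/17) = (7/17)
flip (7/17) -> (17/7): both odd, 7 mod 4 = 3, 17 mod 4 = 1, so the flip contributes +1; sign now +1
(17/7): 17 mod 7 = 3, so (17/7) = (3/7)
flip (3/7) -> (7/3): both odd, 3 mod 4 = 3, 7 mod 4 = 3, so the flip contributes -1; sign now -1
(7/3): 7 mod 3 = 1, so (7/3) = (1/3)
reached (1/3) = 1, so the symbol is -1

-1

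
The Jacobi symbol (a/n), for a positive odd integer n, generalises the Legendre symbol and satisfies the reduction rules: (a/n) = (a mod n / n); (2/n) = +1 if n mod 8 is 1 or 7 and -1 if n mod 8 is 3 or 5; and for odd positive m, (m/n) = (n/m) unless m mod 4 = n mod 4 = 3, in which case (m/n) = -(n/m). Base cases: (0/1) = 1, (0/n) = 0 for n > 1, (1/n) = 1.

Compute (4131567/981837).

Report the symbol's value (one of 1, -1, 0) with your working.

0

(4131567/981837) = (204219/981837)   [reduce mod 981837]
reciprocity: (204219/981837) = +1·(981837/204219) since 204219 mod 4 = 3, 981837 mod 4 = 1; sign now +1
(981837/204219) = (164961/204219)   [reduce mod 204219]
reciprocity: (164961/204219) = +1·(204219/164961) since 164961 mod 4 = 1, 204219 mod 4 = 3; sign now +1
(204219/164961) = (39258/164961)   [reduce mod 164961]
39258 = 2^1·19629; (2/164961) = +1 since 164961 mod 8 = 1, so (39258/164961) = (+1)^1·(19629/164961); sign now +1
reciprocity: (19629/164961) = +1·(164961/19629) since 19629 mod 4 = 1, 164961 mod 4 = 1; sign now +1
(164961/19629) = (7929/19629)   [reduce mod 19629]
reciprocity: (7929/19629) = +1·(19629/7929) since 7929 mod 4 = 1, 19629 mod 4 = 1; sign now +1
(19629/7929) = (3771/7929)   [reduce mod 7929]
reciprocity: (3771/7929) = +1·(7929/3771) since 3771 mod 4 = 3, 7929 mod 4 = 1; sign now +1
(7929/3771) = (387/3771)   [reduce mod 3771]
reciprocity: (387/3771) = -1·(3771/387) since 387 mod 4 = 3, 3771 mod 4 = 3; sign now -1
(3771/387) = (288/387)   [reduce mod 387]
288 = 2^5·9; (2/387) = -1 since 387 mod 8 = 3, so (288/387) = (-1)^5·(9/387); sign now +1
reciprocity: (9/387) = +1·(387/9) since 9 mod 4 = 1, 387 mod 4 = 3; sign now +1
(387/9) = (0/9)   [reduce mod 9]
(0/9) = 0   [gcd(a, n) > 1]; final value = 0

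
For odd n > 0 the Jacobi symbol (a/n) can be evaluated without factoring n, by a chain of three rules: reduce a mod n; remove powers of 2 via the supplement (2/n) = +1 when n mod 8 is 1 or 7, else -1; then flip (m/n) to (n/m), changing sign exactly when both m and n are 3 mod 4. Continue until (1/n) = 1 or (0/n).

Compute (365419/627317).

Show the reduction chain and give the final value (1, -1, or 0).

flip (365419/627317) -> (627317/365419): both odd, 365419 mod 4 = 3, 627317 mod 4 = 1, so the flip contributes +1; sign now +1
(627317/365419): 627317 mod 365419 = 261898, so (627317/365419) = (261898/365419)
factor out 2^1: 261898 = 2^1·130949; with 365419 mod 8 = 3, (2/365419) = -1; sign now -1; continue with (130949/365419)
flip (130949/365419) -> (365419/130949): both odd, 130949 mod 4 = 1, 365419 mod 4 = 3, so the flip contributes +1; sign now -1
(365419/130949): 365419 mod 130949 = 103521, so (365419/130949) = (103521/130949)
flip (103521/130949) -> (130949/103521): both odd, 103521 mod 4 = 1, 130949 mod 4 = 1, so the flip contributes +1; sign now -1
(130949/103521): 130949 mod 103521 = 27428, so (130949/103521) = (27428/103521)
factor out 2^2: 27428 = 2^2·6857; with 103521 mod 8 = 1, (2/103521) = +1; sign now -1; continue with (6857/103521)
flip (6857/103521) -> (103521/6857): both odd, 6857 mod 4 = 1, 103521 mod 4 = 1, so the flip contributes +1; sign now -1
(103521/6857): 103521 mod 6857 = 666, so (103521/6857) = (666/6857)
factor out 2^1: 666 = 2^1·333; with 6857 mod 8 = 1, (2/6857) = +1; sign now -1; continue with (333/6857)
flip (333/6857) -> (6857/333): both odd, 333 mod 4 = 1, 6857 mod 4 = 1, so the flip contributes +1; sign now -1
(6857/333): 6857 mod 333 = 197, so (6857/333) = (197/333)
flip (197/333) -> (333/197): both odd, 197 mod 4 = 1, 333 mod 4 = 1, so the flip contributes +1; sign now -1
(333/197): 333 mod 197 = 136, so (333/197) = (136/197)
factor out 2^3: 136 = 2^3·17; with 197 mod 8 = 5, (2/197) = -1; sign now +1; continue with (17/197)
flip (17/197) -> (197/17): both odd, 17 mod 4 = 1, 197 mod 4 = 1, so the flip contributes +1; sign now +1
(197/17): 197 mod 17 = 10, so (197/17) = (10/17)
factor out 2^1: 10 = 2^1·5; with 17 mod 8 = 1, (2/17) = +1; sign now +1; continue with (5/17)
flip (5/17) -> (17/5): both odd, 5 mod 4 = 1, 17 mod 4 = 1, so the flip contributes +1; sign now +1
(17/5): 17 mod 5 = 2, so (17/5) = (2/5)
factor out 2^1: 2 = 2^1·1; with 5 mod 8 = 5, (2/5) = -1; sign now -1; continue with (1/5)
reached (1/5) = 1, so the symbol is -1

-1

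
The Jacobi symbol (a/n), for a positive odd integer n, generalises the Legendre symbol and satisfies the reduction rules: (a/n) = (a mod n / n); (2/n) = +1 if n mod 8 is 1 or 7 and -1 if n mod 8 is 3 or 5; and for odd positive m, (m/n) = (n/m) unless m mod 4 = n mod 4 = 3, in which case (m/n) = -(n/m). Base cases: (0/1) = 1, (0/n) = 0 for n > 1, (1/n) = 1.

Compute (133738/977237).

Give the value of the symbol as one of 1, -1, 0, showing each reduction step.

-1

133738 = 2^1·66869; (2/977237) = -1 since 977237 mod 8 = 5, so (133738/977237) = (-1)^1·(66869/977237); sign now -1
reciprocity: (66869/977237) = +1·(977237/66869) since 66869 mod 4 = 1, 977237 mod 4 = 1; sign now -1
(977237/66869) = (41071/66869)   [reduce mod 66869]
reciprocity: (41071/66869) = +1·(66869/41071) since 41071 mod 4 = 3, 66869 mod 4 = 1; sign now -1
(66869/41071) = (25798/41071)   [reduce mod 41071]
25798 = 2^1·12899; (2/41071) = +1 since 41071 mod 8 = 7, so (25798/41071) = (+1)^1·(12899/41071); sign now -1
reciprocity: (12899/41071) = -1·(41071/12899) since 12899 mod 4 = 3, 41071 mod 4 = 3; sign now +1
(41071/12899) = (2374/12899)   [reduce mod 12899]
2374 = 2^1·1187; (2/12899) = -1 since 12899 mod 8 = 3, so (2374/12899) = (-1)^1·(1187/12899); sign now -1
reciprocity: (1187/12899) = -1·(12899/1187) since 1187 mod 4 = 3, 12899 mod 4 = 3; sign now +1
(12899/1187) = (1029/1187)   [reduce mod 1187]
reciprocity: (1029/1187) = +1·(1187/1029) since 1029 mod 4 = 1, 1187 mod 4 = 3; sign now +1
(1187/1029) = (158/1029)   [reduce mod 1029]
158 = 2^1·79; (2/1029) = -1 since 1029 mod 8 = 5, so (158/1029) = (-1)^1·(79/1029); sign now -1
reciprocity: (79/1029) = +1·(1029/79) since 79 mod 4 = 3, 1029 mod 4 = 1; sign now -1
(1029/79) = (2/79)   [reduce mod 79]
2 = 2^1·1; (2/79) = +1 since 79 mod 8 = 7, so (2/79) = (+1)^1·(1/79); sign now -1
(1/79) = 1; final value = sign = -1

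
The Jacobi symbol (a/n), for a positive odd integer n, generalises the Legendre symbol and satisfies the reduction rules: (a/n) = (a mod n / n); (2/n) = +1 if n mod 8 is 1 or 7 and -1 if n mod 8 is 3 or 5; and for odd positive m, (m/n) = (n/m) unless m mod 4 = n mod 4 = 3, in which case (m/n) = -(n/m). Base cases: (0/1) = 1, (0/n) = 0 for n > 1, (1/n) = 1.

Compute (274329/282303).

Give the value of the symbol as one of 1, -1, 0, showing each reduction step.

reciprocity: (274329/282303) = +1·(282303/274329) since 274329 mod 4 = 1, 282303 mod 4 = 3; sign now +1
(282303/274329) = (7974/274329)   [reduce mod 274329]
7974 = 2^1·3987; (2/274329) = +1 since 274329 mod 8 = 1, so (7974/274329) = (+1)^1·(3987/274329); sign now +1
reciprocity: (3987/274329) = +1·(274329/3987) since 3987 mod 4 = 3, 274329 mod 4 = 1; sign now +1
(274329/3987) = (3213/3987)   [reduce mod 3987]
reciprocity: (3213/3987) = +1·(3987/3213) since 3213 mod 4 = 1, 3987 mod 4 = 3; sign now +1
(3987/3213) = (774/3213)   [reduce mod 3213]
774 = 2^1·387; (2/3213) = -1 since 3213 mod 8 = 5, so (774/3213) = (-1)^1·(387/3213); sign now -1
reciprocity: (387/3213) = +1·(3213/387) since 387 mod 4 = 3, 3213 mod 4 = 1; sign now -1
(3213/387) = (117/387)   [reduce mod 387]
reciprocity: (117/387) = +1·(387/117) since 117 mod 4 = 1, 387 mod 4 = 3; sign now -1
(387/117) = (36/117)   [reduce mod 117]
36 = 2^2·9; (2/117) = -1 since 117 mod 8 = 5, so (36/117) = (-1)^2·(9/117); sign now -1
reciprocity: (9/117) = +1·(117/9) since 9 mod 4 = 1, 117 mod 4 = 1; sign now -1
(117/9) = (0/9)   [reduce mod 9]
(0/9) = 0   [gcd(a, n) > 1]; final value = 0

0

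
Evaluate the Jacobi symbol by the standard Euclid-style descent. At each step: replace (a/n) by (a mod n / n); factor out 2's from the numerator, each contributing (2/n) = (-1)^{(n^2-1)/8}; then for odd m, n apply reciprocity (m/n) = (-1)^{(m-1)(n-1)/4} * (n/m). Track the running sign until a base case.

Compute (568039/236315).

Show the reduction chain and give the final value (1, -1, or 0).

(568039/236315): 568039 mod 236315 = 95409, so (568039/236315) = (95409/236315)
flip (95409/236315) -> (236315/95409): both odd, 95409 mod 4 = 1, 236315 mod 4 = 3, so the flip contributes +1; sign now +1
(236315/95409): 236315 mod 95409 = 45497, so (236315/95409) = (45497/95409)
flip (45497/95409) -> (95409/45497): both odd, 45497 mod 4 = 1, 95409 mod 4 = 1, so the flip contributes +1; sign now +1
(95409/45497): 95409 mod 45497 = 4415, so (95409/45497) = (4415/45497)
flip (4415/45497) -> (45497/4415): both odd, 4415 mod 4 = 3, 45497 mod 4 = 1, so the flip contributes +1; sign now +1
(45497/4415): 45497 mod 4415 = 1347, so (45497/4415) = (1347/4415)
flip (1347/4415) -> (4415/1347): both odd, 1347 mod 4 = 3, 4415 mod 4 = 3, so the flip contributes -1; sign now -1
(4415/1347): 4415 mod 1347 = 374, so (4415/1347) = (374/1347)
factor out 2^1: 374 = 2^1·187; with 1347 mod 8 = 3, (2/1347) = -1; sign now +1; continue with (187/1347)
flip (187/1347) -> (1347/187): both odd, 187 mod 4 = 3, 1347 mod 4 = 3, so the flip contributes -1; sign now -1
(1347/187): 1347 mod 187 = 38, so (1347/187) = (38/187)
factor out 2^1: 38 = 2^1·19; with 187 mod 8 = 3, (2/187) = -1; sign now +1; continue with (19/187)
flip (19/187) -> (187/19): both odd, 19 mod 4 = 3, 187 mod 4 = 3, so the flip contributes -1; sign now -1
(187/19): 187 mod 19 = 16, so (187/19) = (16/19)
factor out 2^4: 16 = 2^4·1; with 19 mod 8 = 3, (2/19) = -1; sign now -1; continue with (1/19)
reached (1/19) = 1, so the symbol is -1

-1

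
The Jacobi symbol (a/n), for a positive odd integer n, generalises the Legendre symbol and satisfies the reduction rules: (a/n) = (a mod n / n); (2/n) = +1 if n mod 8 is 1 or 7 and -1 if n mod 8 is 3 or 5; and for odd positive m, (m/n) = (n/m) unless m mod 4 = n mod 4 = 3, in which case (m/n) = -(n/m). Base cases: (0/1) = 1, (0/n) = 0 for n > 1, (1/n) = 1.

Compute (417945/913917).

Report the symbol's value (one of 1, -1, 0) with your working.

reciprocity: (417945/913917) = +1·(913917/417945) since 417945 mod 4 = 1, 913917 mod 4 = 1; sign now +1
(913917/417945) = (78027/417945)   [reduce mod 417945]
reciprocity: (78027/417945) = +1·(417945/78027) since 78027 mod 4 = 3, 417945 mod 4 = 1; sign now +1
(417945/78027) = (27810/78027)   [reduce mod 78027]
27810 = 2^1·13905; (2/78027) = -1 since 78027 mod 8 = 3, so (27810/78027) = (-1)^1·(13905/78027); sign now -1
reciprocity: (13905/78027) = +1·(78027/13905) since 13905 mod 4 = 1, 78027 mod 4 = 3; sign now -1
(78027/13905) = (8502/13905)   [reduce mod 13905]
8502 = 2^1·4251; (2/13905) = +1 since 13905 mod 8 = 1, so (8502/13905) = (+1)^1·(4251/13905); sign now -1
reciprocity: (4251/13905) = +1·(13905/4251) since 4251 mod 4 = 3, 13905 mod 4 = 1; sign now -1
(13905/4251) = (1152/4251)   [reduce mod 4251]
1152 = 2^7·9; (2/4251) = -1 since 4251 mod 8 = 3, so (1152/4251) = (-1)^7·(9/4251); sign now +1
reciprocity: (9/4251) = +1·(4251/9) since 9 mod 4 = 1, 4251 mod 4 = 3; sign now +1
(4251/9) = (3/9)   [reduce mod 9]
reciprocity: (3/9) = +1·(9/3) since 3 mod 4 = 3, 9 mod 4 = 1; sign now +1
(9/3) = (0/3)   [reduce mod 3]
(0/3) = 0   [gcd(a, n) > 1]; final value = 0

0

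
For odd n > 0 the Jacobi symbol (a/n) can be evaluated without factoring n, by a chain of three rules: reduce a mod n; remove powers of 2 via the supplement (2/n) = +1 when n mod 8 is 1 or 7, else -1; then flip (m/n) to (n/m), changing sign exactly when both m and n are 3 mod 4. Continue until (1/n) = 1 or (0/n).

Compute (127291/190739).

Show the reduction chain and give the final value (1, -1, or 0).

flip (127291/190739) -> (190739/127291): both odd, 127291 mod 4 = 3, 190739 mod 4 = 3, so the flip contributes -1; sign now -1
(190739/127291): 190739 mod 127291 = 63448, so (190739/127291) = (63448/127291)
factor out 2^3: 63448 = 2^3·7931; with 127291 mod 8 = 3, (2/127291) = -1; sign now +1; continue with (7931/127291)
flip (7931/127291) -> (127291/7931): both odd, 7931 mod 4 = 3, 127291 mod 4 = 3, so the flip contributes -1; sign now -1
(127291/7931): 127291 mod 7931 = 395, so (127291/7931) = (395/7931)
flip (395/7931) -> (7931/395): both odd, 395 mod 4 = 3, 7931 mod 4 = 3, so the flip contributes -1; sign now +1
(7931/395): 7931 mod 395 = 31, so (7931/395) = (31/395)
flip (31/395) -> (395/31): both odd, 31 mod 4 = 3, 395 mod 4 = 3, so the flip contributes -1; sign now -1
(395/31): 395 mod 31 = 23, so (395/31) = (23/31)
flip (23/31) -> (31/23): both odd, 23 mod 4 = 3, 31 mod 4 = 3, so the flip contributes -1; sign now +1
(31/23): 31 mod 23 = 8, so (31/23) = (8/23)
factor out 2^3: 8 = 2^3·1; with 23 mod 8 = 7, (2/23) = +1; sign now +1; continue with (1/23)
reached (1/23) = 1, so the symbol is +1

1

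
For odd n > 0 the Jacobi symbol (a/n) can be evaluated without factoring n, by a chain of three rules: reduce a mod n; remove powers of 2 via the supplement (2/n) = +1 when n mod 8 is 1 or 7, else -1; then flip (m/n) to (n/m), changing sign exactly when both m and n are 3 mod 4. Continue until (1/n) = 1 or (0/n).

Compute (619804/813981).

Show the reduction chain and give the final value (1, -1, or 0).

1

factor out 2^2: 619804 = 2^2·154951; with 813981 mod 8 = 5, (2/813981) = -1; sign now +1; continue with (154951/813981)
flip (154951/813981) -> (813981/154951): both odd, 154951 mod 4 = 3, 813981 mod 4 = 1, so the flip contributes +1; sign now +1
(813981/154951): 813981 mod 154951 = 39226, so (813981/154951) = (39226/154951)
factor out 2^1: 39226 = 2^1·19613; with 154951 mod 8 = 7, (2/154951) = +1; sign now +1; continue with (19613/154951)
flip (19613/154951) -> (154951/19613): both odd, 19613 mod 4 = 1, 154951 mod 4 = 3, so the flip contributes +1; sign now +1
(154951/19613): 154951 mod 19613 = 17660, so (154951/19613) = (17660/19613)
factor out 2^2: 17660 = 2^2·4415; with 19613 mod 8 = 5, (2/19613) = -1; sign now +1; continue with (4415/19613)
flip (4415/19613) -> (19613/4415): both odd, 4415 mod 4 = 3, 19613 mod 4 = 1, so the flip contributes +1; sign now +1
(19613/4415): 19613 mod 4415 = 1953, so (19613/4415) = (1953/4415)
flip (1953/4415) -> (4415/1953): both odd, 1953 mod 4 = 1, 4415 mod 4 = 3, so the flip contributes +1; sign now +1
(4415/1953): 4415 mod 1953 = 509, so (4415/1953) = (509/1953)
flip (509/1953) -> (1953/509): both odd, 509 mod 4 = 1, 1953 mod 4 = 1, so the flip contributes +1; sign now +1
(1953/509): 1953 mod 509 = 426, so (1953/509) = (426/509)
factor out 2^1: 426 = 2^1·213; with 509 mod 8 = 5, (2/509) = -1; sign now -1; continue with (213/509)
flip (213/509) -> (509/213): both odd, 213 mod 4 = 1, 509 mod 4 = 1, so the flip contributes +1; sign now -1
(509/213): 509 mod 213 = 83, so (509/213) = (83/213)
flip (83/213) -> (213/83): both odd, 83 mod 4 = 3, 213 mod 4 = 1, so the flip contributes +1; sign now -1
(213/83): 213 mod 83 = 47, so (213/83) = (47/83)
flip (47/83) -> (83/47): both odd, 47 mod 4 = 3, 83 mod 4 = 3, so the flip contributes -1; sign now +1
(83/47): 83 mod 47 = 36, so (83/47) = (36/47)
factor out 2^2: 36 = 2^2·9; with 47 mod 8 = 7, (2/47) = +1; sign now +1; continue with (9/47)
flip (9/47) -> (47/9): both odd, 9 mod 4 = 1, 47 mod 4 = 3, so the flip contributes +1; sign now +1
(47/9): 47 mod 9 = 2, so (47/9) = (2/9)
factor out 2^1: 2 = 2^1·1; with 9 mod 8 = 1, (2/9) = +1; sign now +1; continue with (1/9)
reached (1/9) = 1, so the symbol is +1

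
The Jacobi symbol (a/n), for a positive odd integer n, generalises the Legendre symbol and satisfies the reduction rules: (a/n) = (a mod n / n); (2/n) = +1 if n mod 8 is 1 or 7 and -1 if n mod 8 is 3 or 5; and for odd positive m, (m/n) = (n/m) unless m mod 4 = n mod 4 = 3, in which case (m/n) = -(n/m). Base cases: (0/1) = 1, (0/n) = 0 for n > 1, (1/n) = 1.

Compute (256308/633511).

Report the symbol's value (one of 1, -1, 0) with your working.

-1

factor out 2^2: 256308 = 2^2·64077; with 633511 mod 8 = 7, (2/633511) = +1; sign now +1; continue with (64077/633511)
flip (64077/633511) -> (633511/64077): both odd, 64077 mod 4 = 1, 633511 mod 4 = 3, so the flip contributes +1; sign now +1
(633511/64077): 633511 mod 64077 = 56818, so (633511/64077) = (56818/64077)
factor out 2^1: 56818 = 2^1·28409; with 64077 mod 8 = 5, (2/64077) = -1; sign now -1; continue with (28409/64077)
flip (28409/64077) -> (64077/28409): both odd, 28409 mod 4 = 1, 64077 mod 4 = 1, so the flip contributes +1; sign now -1
(64077/28409): 64077 mod 28409 = 7259, so (64077/28409) = (7259/28409)
flip (7259/28409) -> (28409/7259): both odd, 7259 mod 4 = 3, 28409 mod 4 = 1, so the flip contributes +1; sign now -1
(28409/7259): 28409 mod 7259 = 6632, so (28409/7259) = (6632/7259)
factor out 2^3: 6632 = 2^3·829; with 7259 mod 8 = 3, (2/7259) = -1; sign now +1; continue with (829/7259)
flip (829/7259) -> (7259/829): both odd, 829 mod 4 = 1, 7259 mod 4 = 3, so the flip contributes +1; sign now +1
(7259/829): 7259 mod 829 = 627, so (7259/829) = (627/829)
flip (627/829) -> (829/627): both odd, 627 mod 4 = 3, 829 mod 4 = 1, so the flip contributes +1; sign now +1
(829/627): 829 mod 627 = 202, so (829/627) = (202/627)
factor out 2^1: 202 = 2^1·101; with 627 mod 8 = 3, (2/627) = -1; sign now -1; continue with (101/627)
flip (101/627) -> (627/101): both odd, 101 mod 4 = 1, 627 mod 4 = 3, so the flip contributes +1; sign now -1
(627/101): 627 mod 101 = 21, so (627/101) = (21/101)
flip (21/101) -> (101/21): both odd, 21 mod 4 = 1, 101 mod 4 = 1, so the flip contributes +1; sign now -1
(101/21): 101 mod 21 = 17, so (101/21) = (17/21)
flip (17/21) -> (21/17): both odd, 17 mod 4 = 1, 21 mod 4 = 1, so the flip contributes +1; sign now -1
(21/17): 21 mod 17 = 4, so (21/17) = (4/17)
factor out 2^2: 4 = 2^2·1; with 17 mod 8 = 1, (2/17) = +1; sign now -1; continue with (1/17)
reached (1/17) = 1, so the symbol is -1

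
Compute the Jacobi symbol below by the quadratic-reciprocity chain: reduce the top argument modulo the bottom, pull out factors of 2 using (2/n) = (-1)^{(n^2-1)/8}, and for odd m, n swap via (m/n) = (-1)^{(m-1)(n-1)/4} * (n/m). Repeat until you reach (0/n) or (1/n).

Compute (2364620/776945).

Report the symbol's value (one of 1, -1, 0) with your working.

0

(2364620/776945) = (33785/776945)   [reduce mod 776945]
reciprocity: (33785/776945) = +1·(776945/33785) since 33785 mod 4 = 1, 776945 mod 4 = 1; sign now +1
(776945/33785) = (33675/33785)   [reduce mod 33785]
reciprocity: (33675/33785) = +1·(33785/33675) since 33675 mod 4 = 3, 33785 mod 4 = 1; sign now +1
(33785/33675) = (110/33675)   [reduce mod 33675]
110 = 2^1·55; (2/33675) = -1 since 33675 mod 8 = 3, so (110/33675) = (-1)^1·(55/33675); sign now -1
reciprocity: (55/33675) = -1·(33675/55) since 55 mod 4 = 3, 33675 mod 4 = 3; sign now +1
(33675/55) = (15/55)   [reduce mod 55]
reciprocity: (15/55) = -1·(55/15) since 15 mod 4 = 3, 55 mod 4 = 3; sign now -1
(55/15) = (10/15)   [reduce mod 15]
10 = 2^1·5; (2/15) = +1 since 15 mod 8 = 7, so (10/15) = (+1)^1·(5/15); sign now -1
reciprocity: (5/15) = +1·(15/5) since 5 mod 4 = 1, 15 mod 4 = 3; sign now -1
(15/5) = (0/5)   [reduce mod 5]
(0/5) = 0   [gcd(a, n) > 1]; final value = 0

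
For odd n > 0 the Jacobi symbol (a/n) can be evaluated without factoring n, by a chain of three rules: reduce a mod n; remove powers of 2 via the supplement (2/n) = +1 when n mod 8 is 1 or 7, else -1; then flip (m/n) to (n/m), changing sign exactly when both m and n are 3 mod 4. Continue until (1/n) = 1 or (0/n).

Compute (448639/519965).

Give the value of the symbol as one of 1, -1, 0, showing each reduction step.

-1

reciprocity: (448639/519965) = +1·(519965/448639) since 448639 mod 4 = 3, 519965 mod 4 = 1; sign now +1
(519965/448639) = (71326/448639)   [reduce mod 448639]
71326 = 2^1·35663; (2/448639) = +1 since 448639 mod 8 = 7, so (71326/448639) = (+1)^1·(35663/448639); sign now +1
reciprocity: (35663/448639) = -1·(448639/35663) since 35663 mod 4 = 3, 448639 mod 4 = 3; sign now -1
(448639/35663) = (20683/35663)   [reduce mod 35663]
reciprocity: (20683/35663) = -1·(35663/20683) since 20683 mod 4 = 3, 35663 mod 4 = 3; sign now +1
(35663/20683) = (14980/20683)   [reduce mod 20683]
14980 = 2^2·3745; (2/20683) = -1 since 20683 mod 8 = 3, so (14980/20683) = (-1)^2·(3745/20683); sign now +1
reciprocity: (3745/20683) = +1·(20683/3745) since 3745 mod 4 = 1, 20683 mod 4 = 3; sign now +1
(20683/3745) = (1958/3745)   [reduce mod 3745]
1958 = 2^1·979; (2/3745) = +1 since 3745 mod 8 = 1, so (1958/3745) = (+1)^1·(979/3745); sign now +1
reciprocity: (979/3745) = +1·(3745/979) since 979 mod 4 = 3, 3745 mod 4 = 1; sign now +1
(3745/979) = (808/979)   [reduce mod 979]
808 = 2^3·101; (2/979) = -1 since 979 mod 8 = 3, so (808/979) = (-1)^3·(101/979); sign now -1
reciprocity: (101/979) = +1·(979/101) since 101 mod 4 = 1, 979 mod 4 = 3; sign now -1
(979/101) = (70/101)   [reduce mod 101]
70 = 2^1·35; (2/101) = -1 since 101 mod 8 = 5, so (70/101) = (-1)^1·(35/101); sign now +1
reciprocity: (35/101) = +1·(101/35) since 35 mod 4 = 3, 101 mod 4 = 1; sign now +1
(101/35) = (31/35)   [reduce mod 35]
reciprocity: (31/35) = -1·(35/31) since 31 mod 4 = 3, 35 mod 4 = 3; sign now -1
(35/31) = (4/31)   [reduce mod 31]
4 = 2^2·1; (2/31) = +1 since 31 mod 8 = 7, so (4/31) = (+1)^2·(1/31); sign now -1
(1/31) = 1; final value = sign = -1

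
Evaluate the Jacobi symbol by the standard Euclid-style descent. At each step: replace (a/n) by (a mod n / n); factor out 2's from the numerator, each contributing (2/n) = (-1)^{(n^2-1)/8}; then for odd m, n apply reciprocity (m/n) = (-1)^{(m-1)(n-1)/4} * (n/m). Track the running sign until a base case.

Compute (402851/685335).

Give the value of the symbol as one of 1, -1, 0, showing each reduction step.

-1

reciprocity: (402851/685335) = -1·(685335/402851) since 402851 mod 4 = 3, 685335 mod 4 = 3; sign now -1
(685335/402851) = (282484/402851)   [reduce mod 402851]
282484 = 2^2·70621; (2/402851) = -1 since 402851 mod 8 = 3, so (282484/402851) = (-1)^2·(70621/402851); sign now -1
reciprocity: (70621/402851) = +1·(402851/70621) since 70621 mod 4 = 1, 402851 mod 4 = 3; sign now -1
(402851/70621) = (49746/70621)   [reduce mod 70621]
49746 = 2^1·24873; (2/70621) = -1 since 70621 mod 8 = 5, so (49746/70621) = (-1)^1·(24873/70621); sign now +1
reciprocity: (24873/70621) = +1·(70621/24873) since 24873 mod 4 = 1, 70621 mod 4 = 1; sign now +1
(70621/24873) = (20875/24873)   [reduce mod 24873]
reciprocity: (20875/24873) = +1·(24873/20875) since 20875 mod 4 = 3, 24873 mod 4 = 1; sign now +1
(24873/20875) = (3998/20875)   [reduce mod 20875]
3998 = 2^1·1999; (2/20875) = -1 since 20875 mod 8 = 3, so (3998/20875) = (-1)^1·(1999/20875); sign now -1
reciprocity: (1999/20875) = -1·(20875/1999) since 1999 mod 4 = 3, 20875 mod 4 = 3; sign now +1
(20875/1999) = (885/1999)   [reduce mod 1999]
reciprocity: (885/1999) = +1·(1999/885) since 885 mod 4 = 1, 1999 mod 4 = 3; sign now +1
(1999/885) = (229/885)   [reduce mod 885]
reciprocity: (229/885) = +1·(885/229) since 229 mod 4 = 1, 885 mod 4 = 1; sign now +1
(885/229) = (198/229)   [reduce mod 229]
198 = 2^1·99; (2/229) = -1 since 229 mod 8 = 5, so (198/229) = (-1)^1·(99/229); sign now -1
reciprocity: (99/229) = +1·(229/99) since 99 mod 4 = 3, 229 mod 4 = 1; sign now -1
(229/99) = (31/99)   [reduce mod 99]
reciprocity: (31/99) = -1·(99/31) since 31 mod 4 = 3, 99 mod 4 = 3; sign now +1
(99/31) = (6/31)   [reduce mod 31]
6 = 2^1·3; (2/31) = +1 since 31 mod 8 = 7, so (6/31) = (+1)^1·(3/31); sign now +1
reciprocity: (3/31) = -1·(31/3) since 3 mod 4 = 3, 31 mod 4 = 3; sign now -1
(31/3) = (1/3)   [reduce mod 3]
(1/3) = 1; final value = sign = -1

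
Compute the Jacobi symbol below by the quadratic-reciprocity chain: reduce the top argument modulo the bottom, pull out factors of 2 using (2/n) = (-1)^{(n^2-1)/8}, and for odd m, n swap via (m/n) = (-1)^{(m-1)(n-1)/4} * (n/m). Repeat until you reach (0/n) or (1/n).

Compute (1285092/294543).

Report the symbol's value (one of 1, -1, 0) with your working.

(1285092/294543): 1285092 mod 294543 = 106920, so (1285092/294543) = (106920/294543)
factor out 2^3: 106920 = 2^3·13365; with 294543 mod 8 = 7, (2/294543) = +1; sign now +1; continue with (13365/294543)
flip (13365/294543) -> (294543/13365): both odd, 13365 mod 4 = 1, 294543 mod 4 = 3, so the flip contributes +1; sign now +1
(294543/13365): 294543 mod 13365 = 513, so (294543/13365) = (513/13365)
flip (513/13365) -> (13365/513): both odd, 513 mod 4 = 1, 13365 mod 4 = 1, so the flip contributes +1; sign now +1
(13365/513): 13365 mod 513 = 27, so (13365/513) = (27/513)
flip (27/513) -> (513/27): both odd, 27 mod 4 = 3, 513 mod 4 = 1, so the flip contributes +1; sign now +1
(513/27): 513 mod 27 = 0, so (513/27) = (0/27)
reached (0/27); gcd(a, n) > 1, so (0/27) = 0 and the symbol is 0

0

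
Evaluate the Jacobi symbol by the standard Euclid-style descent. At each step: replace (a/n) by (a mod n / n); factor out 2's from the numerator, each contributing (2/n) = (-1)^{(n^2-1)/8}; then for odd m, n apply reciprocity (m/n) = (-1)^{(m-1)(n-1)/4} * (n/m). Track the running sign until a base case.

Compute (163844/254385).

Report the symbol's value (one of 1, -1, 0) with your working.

-1

factor out 2^2: 163844 = 2^2·40961; with 254385 mod 8 = 1, (2/254385) = +1; sign now +1; continue with (40961/254385)
flip (40961/254385) -> (254385/40961): both odd, 40961 mod 4 = 1, 254385 mod 4 = 1, so the flip contributes +1; sign now +1
(254385/40961): 254385 mod 40961 = 8619, so (254385/40961) = (8619/40961)
flip (8619/40961) -> (40961/8619): both odd, 8619 mod 4 = 3, 40961 mod 4 = 1, so the flip contributes +1; sign now +1
(40961/8619): 40961 mod 8619 = 6485, so (40961/8619) = (6485/8619)
flip (6485/8619) -> (8619/6485): both odd, 6485 mod 4 = 1, 8619 mod 4 = 3, so the flip contributes +1; sign now +1
(8619/6485): 8619 mod 6485 = 2134, so (8619/6485) = (2134/6485)
factor out 2^1: 2134 = 2^1·1067; with 6485 mod 8 = 5, (2/6485) = -1; sign now -1; continue with (1067/6485)
flip (1067/6485) -> (6485/1067): both odd, 1067 mod 4 = 3, 6485 mod 4 = 1, so the flip contributes +1; sign now -1
(6485/1067): 6485 mod 1067 = 83, so (6485/1067) = (83/1067)
flip (83/1067) -> (1067/83): both odd, 83 mod 4 = 3, 1067 mod 4 = 3, so the flip contributes -1; sign now +1
(1067/83): 1067 mod 83 = 71, so (1067/83) = (71/83)
flip (71/83) -> (83/71): both odd, 71 mod 4 = 3, 83 mod 4 = 3, so the flip contributes -1; sign now -1
(83/71): 83 mod 71 = 12, so (83/71) = (12/71)
factor out 2^2: 12 = 2^2·3; with 71 mod 8 = 7, (2/71) = +1; sign now -1; continue with (3/71)
flip (3/71) -> (71/3): both odd, 3 mod 4 = 3, 71 mod 4 = 3, so the flip contributes -1; sign now +1
(71/3): 71 mod 3 = 2, so (71/3) = (2/3)
factor out 2^1: 2 = 2^1·1; with 3 mod 8 = 3, (2/3) = -1; sign now -1; continue with (1/3)
reached (1/3) = 1, so the symbol is -1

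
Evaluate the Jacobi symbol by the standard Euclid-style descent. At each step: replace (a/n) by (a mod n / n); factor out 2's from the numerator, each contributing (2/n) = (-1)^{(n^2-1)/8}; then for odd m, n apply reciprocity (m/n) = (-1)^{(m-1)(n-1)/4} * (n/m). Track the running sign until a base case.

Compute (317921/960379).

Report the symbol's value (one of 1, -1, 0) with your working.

1

reciprocity: (317921/960379) = +1·(960379/317921) since 317921 mod 4 = 1, 960379 mod 4 = 3; sign now +1
(960379/317921) = (6616/317921)   [reduce mod 317921]
6616 = 2^3·827; (2/317921) = +1 since 317921 mod 8 = 1, so (6616/317921) = (+1)^3·(827/317921); sign now +1
reciprocity: (827/317921) = +1·(317921/827) since 827 mod 4 = 3, 317921 mod 4 = 1; sign now +1
(317921/827) = (353/827)   [reduce mod 827]
reciprocity: (353/827) = +1·(827/353) since 353 mod 4 = 1, 827 mod 4 = 3; sign now +1
(827/353) = (121/353)   [reduce mod 353]
reciprocity: (121/353) = +1·(353/121) since 121 mod 4 = 1, 353 mod 4 = 1; sign now +1
(353/121) = (111/121)   [reduce mod 121]
reciprocity: (111/121) = +1·(121/111) since 111 mod 4 = 3, 121 mod 4 = 1; sign now +1
(121/111) = (10/111)   [reduce mod 111]
10 = 2^1·5; (2/111) = +1 since 111 mod 8 = 7, so (10/111) = (+1)^1·(5/111); sign now +1
reciprocity: (5/111) = +1·(111/5) since 5 mod 4 = 1, 111 mod 4 = 3; sign now +1
(111/5) = (1/5)   [reduce mod 5]
(1/5) = 1; final value = sign = +1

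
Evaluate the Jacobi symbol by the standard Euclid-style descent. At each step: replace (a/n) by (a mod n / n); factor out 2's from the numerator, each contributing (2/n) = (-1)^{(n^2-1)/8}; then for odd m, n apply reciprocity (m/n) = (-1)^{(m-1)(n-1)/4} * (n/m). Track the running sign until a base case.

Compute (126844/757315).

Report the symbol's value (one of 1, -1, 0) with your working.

1

126844 = 2^2·31711; (2/757315) = -1 since 757315 mod 8 = 3, so (126844/757315) = (-1)^2·(31711/757315); sign now +1
reciprocity: (31711/757315) = -1·(757315/31711) since 31711 mod 4 = 3, 757315 mod 4 = 3; sign now -1
(757315/31711) = (27962/31711)   [reduce mod 31711]
27962 = 2^1·13981; (2/31711) = +1 since 31711 mod 8 = 7, so (27962/31711) = (+1)^1·(13981/31711); sign now -1
reciprocity: (13981/31711) = +1·(31711/13981) since 13981 mod 4 = 1, 31711 mod 4 = 3; sign now -1
(31711/13981) = (3749/13981)   [reduce mod 13981]
reciprocity: (3749/13981) = +1·(13981/3749) since 3749 mod 4 = 1, 13981 mod 4 = 1; sign now -1
(13981/3749) = (2734/3749)   [reduce mod 3749]
2734 = 2^1·1367; (2/3749) = -1 since 3749 mod 8 = 5, so (2734/3749) = (-1)^1·(1367/3749); sign now +1
reciprocity: (1367/3749) = +1·(3749/1367) since 1367 mod 4 = 3, 3749 mod 4 = 1; sign now +1
(3749/1367) = (1015/1367)   [reduce mod 1367]
reciprocity: (1015/1367) = -1·(1367/1015) since 1015 mod 4 = 3, 1367 mod 4 = 3; sign now -1
(1367/1015) = (352/1015)   [reduce mod 1015]
352 = 2^5·11; (2/1015) = +1 since 1015 mod 8 = 7, so (352/1015) = (+1)^5·(11/1015); sign now -1
reciprocity: (11/1015) = -1·(1015/11) since 11 mod 4 = 3, 1015 mod 4 = 3; sign now +1
(1015/11) = (3/11)   [reduce mod 11]
reciprocity: (3/11) = -1·(11/3) since 3 mod 4 = 3, 11 mod 4 = 3; sign now -1
(11/3) = (2/3)   [reduce mod 3]
2 = 2^1·1; (2/3) = -1 since 3 mod 8 = 3, so (2/3) = (-1)^1·(1/3); sign now +1
(1/3) = 1; final value = sign = +1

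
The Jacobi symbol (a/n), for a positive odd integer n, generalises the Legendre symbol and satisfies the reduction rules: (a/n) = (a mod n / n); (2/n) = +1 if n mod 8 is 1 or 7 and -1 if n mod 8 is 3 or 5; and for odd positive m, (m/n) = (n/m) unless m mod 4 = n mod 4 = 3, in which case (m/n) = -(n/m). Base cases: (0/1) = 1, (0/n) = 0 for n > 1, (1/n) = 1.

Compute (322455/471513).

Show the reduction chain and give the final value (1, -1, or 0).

reciprocity: (322455/471513) = +1·(471513/322455) since 322455 mod 4 = 3, 471513 mod 4 = 1; sign now +1
(471513/322455) = (149058/322455)   [reduce mod 322455]
149058 = 2^1·74529; (2/322455) = +1 since 322455 mod 8 = 7, so (149058/322455) = (+1)^1·(74529/322455); sign now +1
reciprocity: (74529/322455) = +1·(322455/74529) since 74529 mod 4 = 1, 322455 mod 4 = 3; sign now +1
(322455/74529) = (24339/74529)   [reduce mod 74529]
reciprocity: (24339/74529) = +1·(74529/24339) since 24339 mod 4 = 3, 74529 mod 4 = 1; sign now +1
(74529/24339) = (1512/24339)   [reduce mod 24339]
1512 = 2^3·189; (2/24339) = -1 since 24339 mod 8 = 3, so (1512/24339) = (-1)^3·(189/24339); sign now -1
reciprocity: (189/24339) = +1·(24339/189) since 189 mod 4 = 1, 24339 mod 4 = 3; sign now -1
(24339/189) = (147/189)   [reduce mod 189]
reciprocity: (147/189) = +1·(189/147) since 147 mod 4 = 3, 189 mod 4 = 1; sign now -1
(189/147) = (42/147)   [reduce mod 147]
42 = 2^1·21; (2/147) = -1 since 147 mod 8 = 3, so (42/147) = (-1)^1·(21/147); sign now +1
reciprocity: (21/147) = +1·(147/21) since 21 mod 4 = 1, 147 mod 4 = 3; sign now +1
(147/21) = (0/21)   [reduce mod 21]
(0/21) = 0   [gcd(a, n) > 1]; final value = 0

0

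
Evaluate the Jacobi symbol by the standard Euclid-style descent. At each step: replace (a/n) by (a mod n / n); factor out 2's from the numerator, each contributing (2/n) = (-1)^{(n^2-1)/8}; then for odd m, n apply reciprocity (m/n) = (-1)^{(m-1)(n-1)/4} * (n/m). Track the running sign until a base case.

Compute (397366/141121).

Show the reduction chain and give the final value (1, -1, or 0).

1

(397366/141121) = (115124/141121)   [reduce mod 141121]
115124 = 2^2·28781; (2/141121) = +1 since 141121 mod 8 = 1, so (115124/141121) = (+1)^2·(28781/141121); sign now +1
reciprocity: (28781/141121) = +1·(141121/28781) since 28781 mod 4 = 1, 141121 mod 4 = 1; sign now +1
(141121/28781) = (25997/28781)   [reduce mod 28781]
reciprocity: (25997/28781) = +1·(28781/25997) since 25997 mod 4 = 1, 28781 mod 4 = 1; sign now +1
(28781/25997) = (2784/25997)   [reduce mod 25997]
2784 = 2^5·87; (2/25997) = -1 since 25997 mod 8 = 5, so (2784/25997) = (-1)^5·(87/25997); sign now -1
reciprocity: (87/25997) = +1·(25997/87) since 87 mod 4 = 3, 25997 mod 4 = 1; sign now -1
(25997/87) = (71/87)   [reduce mod 87]
reciprocity: (71/87) = -1·(87/71) since 71 mod 4 = 3, 87 mod 4 = 3; sign now +1
(87/71) = (16/71)   [reduce mod 71]
16 = 2^4·1; (2/71) = +1 since 71 mod 8 = 7, so (16/71) = (+1)^4·(1/71); sign now +1
(1/71) = 1; final value = sign = +1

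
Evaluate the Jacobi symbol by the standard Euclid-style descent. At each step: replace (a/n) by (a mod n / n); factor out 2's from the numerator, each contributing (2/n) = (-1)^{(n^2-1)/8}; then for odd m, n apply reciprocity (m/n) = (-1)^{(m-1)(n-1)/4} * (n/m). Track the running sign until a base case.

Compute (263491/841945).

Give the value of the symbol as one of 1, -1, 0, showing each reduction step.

-1

reciprocity: (263491/841945) = +1·(841945/263491) since 263491 mod 4 = 3, 841945 mod 4 = 1; sign now +1
(841945/263491) = (51472/263491)   [reduce mod 263491]
51472 = 2^4·3217; (2/263491) = -1 since 263491 mod 8 = 3, so (51472/263491) = (-1)^4·(3217/263491); sign now +1
reciprocity: (3217/263491) = +1·(263491/3217) since 3217 mod 4 = 1, 263491 mod 4 = 3; sign now +1
(263491/3217) = (2914/3217)   [reduce mod 3217]
2914 = 2^1·1457; (2/3217) = +1 since 3217 mod 8 = 1, so (2914/3217) = (+1)^1·(1457/3217); sign now +1
reciprocity: (1457/3217) = +1·(3217/1457) since 1457 mod 4 = 1, 3217 mod 4 = 1; sign now +1
(3217/1457) = (303/1457)   [reduce mod 1457]
reciprocity: (303/1457) = +1·(1457/303) since 303 mod 4 = 3, 1457 mod 4 = 1; sign now +1
(1457/303) = (245/303)   [reduce mod 303]
reciprocity: (245/303) = +1·(303/245) since 245 mod 4 = 1, 303 mod 4 = 3; sign now +1
(303/245) = (58/245)   [reduce mod 245]
58 = 2^1·29; (2/245) = -1 since 245 mod 8 = 5, so (58/245) = (-1)^1·(29/245); sign now -1
reciprocity: (29/245) = +1·(245/29) since 29 mod 4 = 1, 245 mod 4 = 1; sign now -1
(245/29) = (13/29)   [reduce mod 29]
reciprocity: (13/29) = +1·(29/13) since 13 mod 4 = 1, 29 mod 4 = 1; sign now -1
(29/13) = (3/13)   [reduce mod 13]
reciprocity: (3/13) = +1·(13/3) since 3 mod 4 = 3, 13 mod 4 = 1; sign now -1
(13/3) = (1/3)   [reduce mod 3]
(1/3) = 1; final value = sign = -1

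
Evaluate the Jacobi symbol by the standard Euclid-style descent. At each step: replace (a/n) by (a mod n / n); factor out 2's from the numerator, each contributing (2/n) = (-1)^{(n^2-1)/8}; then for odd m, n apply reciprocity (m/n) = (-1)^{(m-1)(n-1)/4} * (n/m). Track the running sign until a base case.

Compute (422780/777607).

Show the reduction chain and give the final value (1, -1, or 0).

factor out 2^2: 422780 = 2^2·105695; with 777607 mod 8 = 7, (2/777607) = +1; sign now +1; continue with (105695/777607)
flip (105695/777607) -> (777607/105695): both odd, 105695 mod 4 = 3, 777607 mod 4 = 3, so the flip contributes -1; sign now -1
(777607/105695): 777607 mod 105695 = 37742, so (777607/105695) = (37742/105695)
factor out 2^1: 37742 = 2^1·18871; with 105695 mod 8 = 7, (2/105695) = +1; sign now -1; continue with (18871/105695)
flip (18871/105695) -> (105695/18871): both odd, 18871 mod 4 = 3, 105695 mod 4 = 3, so the flip contributes -1; sign now +1
(105695/18871): 105695 mod 18871 = 11340, so (105695/18871) = (11340/18871)
factor out 2^2: 11340 = 2^2·2835; with 18871 mod 8 = 7, (2/18871) = +1; sign now +1; continue with (2835/18871)
flip (2835/18871) -> (18871/2835): both odd, 2835 mod 4 = 3, 18871 mod 4 = 3, so the flip contributes -1; sign now -1
(18871/2835): 18871 mod 2835 = 1861, so (18871/2835) = (1861/2835)
flip (1861/2835) -> (2835/1861): both odd, 1861 mod 4 = 1, 2835 mod 4 = 3, so the flip contributes +1; sign now -1
(2835/1861): 2835 mod 1861 = 974, so (2835/1861) = (974/1861)
factor out 2^1: 974 = 2^1·487; with 1861 mod 8 = 5, (2/1861) = -1; sign now +1; continue with (487/1861)
flip (487/1861) -> (1861/487): both odd, 487 mod 4 = 3, 1861 mod 4 = 1, so the flip contributes +1; sign now +1
(1861/487): 1861 mod 487 = 400, so (1861/487) = (400/487)
factor out 2^4: 400 = 2^4·25; with 487 mod 8 = 7, (2/487) = +1; sign now +1; continue with (25/487)
flip (25/487) -> (487/25): both odd, 25 mod 4 = 1, 487 mod 4 = 3, so the flip contributes +1; sign now +1
(487/25): 487 mod 25 = 12, so (487/25) = (12/25)
factor out 2^2: 12 = 2^2·3; with 25 mod 8 = 1, (2/25) = +1; sign now +1; continue with (3/25)
flip (3/25) -> (25/3): both odd, 3 mod 4 = 3, 25 mod 4 = 1, so the flip contributes +1; sign now +1
(25/3): 25 mod 3 = 1, so (25/3) = (1/3)
reached (1/3) = 1, so the symbol is +1

1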